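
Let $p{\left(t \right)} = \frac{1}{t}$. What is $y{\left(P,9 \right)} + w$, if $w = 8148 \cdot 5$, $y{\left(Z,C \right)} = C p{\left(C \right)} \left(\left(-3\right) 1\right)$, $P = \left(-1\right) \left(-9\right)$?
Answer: $40737$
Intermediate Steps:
$P = 9$
$y{\left(Z,C \right)} = -3$ ($y{\left(Z,C \right)} = \frac{C}{C} \left(\left(-3\right) 1\right) = 1 \left(-3\right) = -3$)
$w = 40740$
$y{\left(P,9 \right)} + w = -3 + 40740 = 40737$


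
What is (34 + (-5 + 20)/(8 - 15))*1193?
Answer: 266039/7 ≈ 38006.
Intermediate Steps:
(34 + (-5 + 20)/(8 - 15))*1193 = (34 + 15/(-7))*1193 = (34 + 15*(-1/7))*1193 = (34 - 15/7)*1193 = (223/7)*1193 = 266039/7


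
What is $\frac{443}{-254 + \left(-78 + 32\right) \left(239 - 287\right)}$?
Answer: $\frac{443}{1954} \approx 0.22671$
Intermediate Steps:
$\frac{443}{-254 + \left(-78 + 32\right) \left(239 - 287\right)} = \frac{443}{-254 - -2208} = \frac{443}{-254 + 2208} = \frac{443}{1954}$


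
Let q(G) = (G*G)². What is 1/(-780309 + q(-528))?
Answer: 1/77719738347 ≈ 1.2867e-11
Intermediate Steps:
q(G) = G⁴ (q(G) = (G²)² = G⁴)
1/(-780309 + q(-528)) = 1/(-780309 + (-528)⁴) = 1/(-780309 + 77720518656) = 1/77719738347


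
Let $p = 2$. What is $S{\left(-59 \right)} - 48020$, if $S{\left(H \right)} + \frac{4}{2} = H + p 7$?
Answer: $-48067$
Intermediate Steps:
$S{\left(H \right)} = 12 + H$ ($S{\left(H \right)} = -2 + \left(H + 2 \cdot 7\right) = -2 + \left(H + 14\right) = -2 + \left(14 + H\right) = 12 + H$)
$S{\left(-59 \right)} - 48020 = \left(12 - 59\right) - 48020 = -47 - 48020 = -48067$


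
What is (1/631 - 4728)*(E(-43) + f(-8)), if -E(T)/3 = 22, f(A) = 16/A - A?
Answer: 179002020/631 ≈ 2.8368e+5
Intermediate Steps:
f(A) = -A + 16/A
E(T) = -66 (E(T) = -3*22 = -66)
(1/631 - 4728)*(E(-43) + f(-8)) = (1/631 - 4728)*(-66 + (-1*(-8) + 16/(-8))) = (1/631 - 4728)*(-66 + (8 + 16*(-1/8))) = -2983367*(-66 + (8 - 2))/631 = -2983367*(-66 + 6)/631 = -2983367/631*(-60) = 179002020/631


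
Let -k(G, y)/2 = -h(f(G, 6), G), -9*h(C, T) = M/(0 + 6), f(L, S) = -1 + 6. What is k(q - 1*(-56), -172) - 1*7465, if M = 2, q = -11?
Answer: -201557/27 ≈ -7465.1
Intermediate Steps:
f(L, S) = 5
h(C, T) = -1/27 (h(C, T) = -2/(9*(0 + 6)) = -2/(9*6) = -2/54 = -⅑*⅓ = -1/27)
k(G, y) = -2/27 (k(G, y) = -(-2)*(-1)/27 = -2*1/27 = -2/27)
k(q - 1*(-56), -172) - 1*7465 = -2/27 - 1*7465 = -2/27 - 7465 = -201557/27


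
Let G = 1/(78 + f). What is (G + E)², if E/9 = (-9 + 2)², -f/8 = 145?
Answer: 227682619921/1170724 ≈ 1.9448e+5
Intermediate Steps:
f = -1160 (f = -8*145 = -1160)
G = -1/1082 (G = 1/(78 - 1160) = 1/(-1082) = -1/1082 ≈ -0.00092421)
E = 441 (E = 9*(-9 + 2)² = 9*(-7)² = 9*49 = 441)
(G + E)² = (-1/1082 + 441)² = (477161/1082)² = 227682619921/1170724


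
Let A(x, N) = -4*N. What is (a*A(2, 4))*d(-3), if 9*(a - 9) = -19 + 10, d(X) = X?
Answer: 384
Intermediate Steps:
a = 8 (a = 9 + (-19 + 10)/9 = 9 + (1/9)*(-9) = 9 - 1 = 8)
(a*A(2, 4))*d(-3) = (8*(-4*4))*(-3) = (8*(-16))*(-3) = -128*(-3) = 384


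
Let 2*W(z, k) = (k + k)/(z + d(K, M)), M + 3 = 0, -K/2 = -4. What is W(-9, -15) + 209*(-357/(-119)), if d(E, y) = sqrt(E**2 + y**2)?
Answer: 5151/8 + 15*sqrt(73)/8 ≈ 659.89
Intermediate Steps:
K = 8 (K = -2*(-4) = 8)
M = -3 (M = -3 + 0 = -3)
W(z, k) = k/(z + sqrt(73)) (W(z, k) = ((k + k)/(z + sqrt(8**2 + (-3)**2)))/2 = ((2*k)/(z + sqrt(64 + 9)))/2 = ((2*k)/(z + sqrt(73)))/2 = (2*k/(z + sqrt(73)))/2 = k/(z + sqrt(73)))
W(-9, -15) + 209*(-357/(-119)) = -15/(-9 + sqrt(73)) + 209*(-357/(-119)) = -15/(-9 + sqrt(73)) + 209*(-357*(-1/119)) = -15/(-9 + sqrt(73)) + 209*3 = -15/(-9 + sqrt(73)) + 627 = 627 - 15/(-9 + sqrt(73))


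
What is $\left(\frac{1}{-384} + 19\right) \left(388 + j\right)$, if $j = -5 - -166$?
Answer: $\frac{1334985}{128} \approx 10430.0$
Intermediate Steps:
$j = 161$ ($j = -5 + 166 = 161$)
$\left(\frac{1}{-384} + 19\right) \left(388 + j\right) = \left(\frac{1}{-384} + 19\right) \left(388 + 161\right) = \left(- \frac{1}{384} + 19\right) 549 = \frac{7295}{384} \cdot 549 = \frac{1334985}{128}$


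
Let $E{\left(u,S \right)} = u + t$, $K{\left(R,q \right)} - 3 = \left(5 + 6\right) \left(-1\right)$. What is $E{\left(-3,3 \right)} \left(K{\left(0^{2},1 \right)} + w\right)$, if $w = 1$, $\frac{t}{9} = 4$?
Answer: $-231$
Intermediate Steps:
$t = 36$ ($t = 9 \cdot 4 = 36$)
$K{\left(R,q \right)} = -8$ ($K{\left(R,q \right)} = 3 + \left(5 + 6\right) \left(-1\right) = 3 + 11 \left(-1\right) = 3 - 11 = -8$)
$E{\left(u,S \right)} = 36 + u$ ($E{\left(u,S \right)} = u + 36 = 36 + u$)
$E{\left(-3,3 \right)} \left(K{\left(0^{2},1 \right)} + w\right) = \left(36 - 3\right) \left(-8 + 1\right) = 33 \left(-7\right) = -231$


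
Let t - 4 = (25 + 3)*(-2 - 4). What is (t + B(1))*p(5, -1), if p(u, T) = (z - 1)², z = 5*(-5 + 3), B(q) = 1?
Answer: -19723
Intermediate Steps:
z = -10 (z = 5*(-2) = -10)
t = -164 (t = 4 + (25 + 3)*(-2 - 4) = 4 + 28*(-6) = 4 - 168 = -164)
p(u, T) = 121 (p(u, T) = (-10 - 1)² = (-11)² = 121)
(t + B(1))*p(5, -1) = (-164 + 1)*121 = -163*121 = -19723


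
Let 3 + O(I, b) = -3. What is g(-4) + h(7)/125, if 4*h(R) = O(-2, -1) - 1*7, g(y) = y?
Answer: -2013/500 ≈ -4.0260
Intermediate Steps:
O(I, b) = -6 (O(I, b) = -3 - 3 = -6)
h(R) = -13/4 (h(R) = (-6 - 1*7)/4 = (-6 - 7)/4 = (1/4)*(-13) = -13/4)
g(-4) + h(7)/125 = -4 - 13/4/125 = -4 + (1/125)*(-13/4) = -4 - 13/500 = -2013/500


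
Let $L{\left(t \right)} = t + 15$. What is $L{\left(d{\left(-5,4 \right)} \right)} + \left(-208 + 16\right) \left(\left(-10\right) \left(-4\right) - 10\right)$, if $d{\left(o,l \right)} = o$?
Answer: $-5750$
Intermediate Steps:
$L{\left(t \right)} = 15 + t$
$L{\left(d{\left(-5,4 \right)} \right)} + \left(-208 + 16\right) \left(\left(-10\right) \left(-4\right) - 10\right) = \left(15 - 5\right) + \left(-208 + 16\right) \left(\left(-10\right) \left(-4\right) - 10\right) = 10 - 192 \left(40 - 10\right) = 10 - 5760 = -5750$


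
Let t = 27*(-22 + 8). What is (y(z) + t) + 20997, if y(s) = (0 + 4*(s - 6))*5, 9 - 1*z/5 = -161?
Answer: 37499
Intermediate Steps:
z = 850 (z = 45 - 5*(-161) = 45 + 805 = 850)
t = -378 (t = 27*(-14) = -378)
y(s) = -120 + 20*s (y(s) = (0 + 4*(-6 + s))*5 = (0 + (-24 + 4*s))*5 = (-24 + 4*s)*5 = -120 + 20*s)
(y(z) + t) + 20997 = ((-120 + 20*850) - 378) + 20997 = ((-120 + 17000) - 378) + 20997 = (16880 - 378) + 20997 = 16502 + 20997 = 37499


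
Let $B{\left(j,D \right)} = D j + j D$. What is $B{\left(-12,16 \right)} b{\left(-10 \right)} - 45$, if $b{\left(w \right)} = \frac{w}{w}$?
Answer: $-429$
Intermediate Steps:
$b{\left(w \right)} = 1$
$B{\left(j,D \right)} = 2 D j$ ($B{\left(j,D \right)} = D j + D j = 2 D j$)
$B{\left(-12,16 \right)} b{\left(-10 \right)} - 45 = 2 \cdot 16 \left(-12\right) 1 - 45 = \left(-384\right) 1 - 45 = -384 - 45 = -429$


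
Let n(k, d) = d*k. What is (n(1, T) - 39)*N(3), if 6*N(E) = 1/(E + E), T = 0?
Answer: -13/12 ≈ -1.0833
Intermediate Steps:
N(E) = 1/(12*E) (N(E) = 1/(6*(E + E)) = 1/(6*((2*E))) = (1/(2*E))/6 = 1/(12*E))
(n(1, T) - 39)*N(3) = (0*1 - 39)*((1/12)/3) = (0 - 39)*((1/12)*(⅓)) = -39*1/36 = -13/12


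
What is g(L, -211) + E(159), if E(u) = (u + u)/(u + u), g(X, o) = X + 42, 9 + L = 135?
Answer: 169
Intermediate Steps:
L = 126 (L = -9 + 135 = 126)
g(X, o) = 42 + X
E(u) = 1 (E(u) = (2*u)/((2*u)) = (2*u)*(1/(2*u)) = 1)
g(L, -211) + E(159) = (42 + 126) + 1 = 168 + 1 = 169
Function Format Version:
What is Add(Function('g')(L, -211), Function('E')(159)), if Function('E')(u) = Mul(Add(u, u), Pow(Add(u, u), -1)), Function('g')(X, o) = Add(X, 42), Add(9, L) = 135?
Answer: 169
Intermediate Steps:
L = 126 (L = Add(-9, 135) = 126)
Function('g')(X, o) = Add(42, X)
Function('E')(u) = 1 (Function('E')(u) = Mul(Mul(2, u), Pow(Mul(2, u), -1)) = Mul(Mul(2, u), Mul(Rational(1, 2), Pow(u, -1))) = 1)
Add(Function('g')(L, -211), Function('E')(159)) = Add(Add(42, 126), 1) = Add(168, 1) = 169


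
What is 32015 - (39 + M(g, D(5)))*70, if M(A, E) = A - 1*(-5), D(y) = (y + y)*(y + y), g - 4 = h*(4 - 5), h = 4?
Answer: 28935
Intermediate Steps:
g = 0 (g = 4 + 4*(4 - 5) = 4 + 4*(-1) = 4 - 4 = 0)
D(y) = 4*y² (D(y) = (2*y)*(2*y) = 4*y²)
M(A, E) = 5 + A (M(A, E) = A + 5 = 5 + A)
32015 - (39 + M(g, D(5)))*70 = 32015 - (39 + (5 + 0))*70 = 32015 - (39 + 5)*70 = 32015 - 44*70 = 32015 - 1*3080 = 32015 - 3080 = 28935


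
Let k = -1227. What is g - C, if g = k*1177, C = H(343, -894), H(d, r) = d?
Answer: -1444522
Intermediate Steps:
C = 343
g = -1444179 (g = -1227*1177 = -1444179)
g - C = -1444179 - 1*343 = -1444179 - 343 = -1444522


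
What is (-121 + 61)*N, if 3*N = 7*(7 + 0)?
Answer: -980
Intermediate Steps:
N = 49/3 (N = (7*(7 + 0))/3 = (7*7)/3 = (1/3)*49 = 49/3 ≈ 16.333)
(-121 + 61)*N = (-121 + 61)*(49/3) = -60*49/3 = -980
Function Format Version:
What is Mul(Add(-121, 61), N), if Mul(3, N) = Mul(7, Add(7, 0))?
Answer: -980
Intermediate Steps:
N = Rational(49, 3) (N = Mul(Rational(1, 3), Mul(7, Add(7, 0))) = Mul(Rational(1, 3), Mul(7, 7)) = Mul(Rational(1, 3), 49) = Rational(49, 3) ≈ 16.333)
Mul(Add(-121, 61), N) = Mul(Add(-121, 61), Rational(49, 3)) = Mul(-60, Rational(49, 3)) = -980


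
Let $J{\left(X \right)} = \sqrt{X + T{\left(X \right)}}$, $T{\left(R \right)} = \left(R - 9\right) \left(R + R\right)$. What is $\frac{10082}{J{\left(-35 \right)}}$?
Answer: $\frac{10082 \sqrt{3045}}{3045} \approx 182.71$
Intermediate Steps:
$T{\left(R \right)} = 2 R \left(-9 + R\right)$ ($T{\left(R \right)} = \left(-9 + R\right) 2 R = 2 R \left(-9 + R\right)$)
$J{\left(X \right)} = \sqrt{X + 2 X \left(-9 + X\right)}$
$\frac{10082}{J{\left(-35 \right)}} = \frac{10082}{\sqrt{- 35 \left(-17 + 2 \left(-35\right)\right)}} = \frac{10082}{\sqrt{- 35 \left(-17 - 70\right)}} = \frac{10082}{\sqrt{\left(-35\right) \left(-87\right)}} = \frac{10082}{\sqrt{3045}} = 10082 \frac{\sqrt{3045}}{3045} = \frac{10082 \sqrt{3045}}{3045}$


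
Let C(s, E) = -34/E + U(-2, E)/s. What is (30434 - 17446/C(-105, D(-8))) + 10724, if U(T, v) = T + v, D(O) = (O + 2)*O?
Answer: 18096598/321 ≈ 56376.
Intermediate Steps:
D(O) = O*(2 + O) (D(O) = (2 + O)*O = O*(2 + O))
C(s, E) = -34/E + (-2 + E)/s
(30434 - 17446/C(-105, D(-8))) + 10724 = (30434 - 17446/(-34*(-1/(8*(2 - 8))) - 2/(-105) - 8*(2 - 8)/(-105))) + 10724 = (30434 - 17446/(-34/((-8*(-6))) - 2*(-1/105) - 8*(-6)*(-1/105))) + 10724 = (30434 - 17446/(-34/48 + 2/105 + 48*(-1/105))) + 10724 = (30434 - 17446/(-34*1/48 + 2/105 - 16/35)) + 10724 = (30434 - 17446/(-17/24 + 2/105 - 16/35)) + 10724 = (30434 - 17446/(-321/280)) + 10724 = (30434 - 17446*(-280/321)) + 10724 = (30434 + 4884880/321) + 10724 = 14654194/321 + 10724 = 18096598/321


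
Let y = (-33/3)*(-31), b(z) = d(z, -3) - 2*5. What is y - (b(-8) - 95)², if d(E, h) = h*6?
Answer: -14788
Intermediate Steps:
d(E, h) = 6*h
b(z) = -28 (b(z) = 6*(-3) - 2*5 = -18 - 10 = -28)
y = 341 (y = ((⅓)*(-33))*(-31) = -11*(-31) = 341)
y - (b(-8) - 95)² = 341 - (-28 - 95)² = 341 - 1*(-123)² = 341 - 1*15129 = 341 - 15129 = -14788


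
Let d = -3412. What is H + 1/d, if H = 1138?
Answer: 3882855/3412 ≈ 1138.0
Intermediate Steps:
H + 1/d = 1138 + 1/(-3412) = 1138 - 1/3412 = 3882855/3412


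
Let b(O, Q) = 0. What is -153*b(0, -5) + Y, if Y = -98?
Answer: -98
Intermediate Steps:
-153*b(0, -5) + Y = -153*0 - 98 = 0 - 98 = -98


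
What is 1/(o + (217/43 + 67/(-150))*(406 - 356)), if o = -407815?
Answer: -129/52578466 ≈ -2.4535e-6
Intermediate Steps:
1/(o + (217/43 + 67/(-150))*(406 - 356)) = 1/(-407815 + (217/43 + 67/(-150))*(406 - 356)) = 1/(-407815 + (217*(1/43) + 67*(-1/150))*50) = 1/(-407815 + (217/43 - 67/150)*50) = 1/(-407815 + (29669/6450)*50) = 1/(-407815 + 29669/129) = 1/(-52578466/129) = -129/52578466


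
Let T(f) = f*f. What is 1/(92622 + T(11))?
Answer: 1/92743 ≈ 1.0782e-5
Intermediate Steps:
T(f) = f²
1/(92622 + T(11)) = 1/(92622 + 11²) = 1/(92622 + 121) = 1/92743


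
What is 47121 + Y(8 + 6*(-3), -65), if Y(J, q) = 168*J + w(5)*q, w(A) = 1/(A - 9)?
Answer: 181829/4 ≈ 45457.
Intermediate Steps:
w(A) = 1/(-9 + A)
Y(J, q) = 168*J - q/4 (Y(J, q) = 168*J + q/(-9 + 5) = 168*J + q/(-4) = 168*J - q/4)
47121 + Y(8 + 6*(-3), -65) = 47121 + (168*(8 + 6*(-3)) - 1/4*(-65)) = 47121 + (168*(8 - 18) + 65/4) = 47121 + (168*(-10) + 65/4) = 47121 + (-1680 + 65/4) = 47121 - 6655/4 = 181829/4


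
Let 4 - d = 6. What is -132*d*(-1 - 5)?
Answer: -1584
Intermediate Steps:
d = -2 (d = 4 - 1*6 = 4 - 6 = -2)
-132*d*(-1 - 5) = -(-264)*(-1 - 5) = -(-264)*(-6) = -132*12 = -1584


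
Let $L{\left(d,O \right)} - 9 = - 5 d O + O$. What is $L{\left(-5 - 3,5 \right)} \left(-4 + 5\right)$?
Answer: $214$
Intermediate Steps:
$L{\left(d,O \right)} = 9 + O - 5 O d$ ($L{\left(d,O \right)} = 9 + \left(- 5 d O + O\right) = 9 - \left(- O + 5 O d\right) = 9 + O - 5 O d$)
$L{\left(-5 - 3,5 \right)} \left(-4 + 5\right) = \left(9 + 5 - 25 \left(-5 - 3\right)\right) \left(-4 + 5\right) = \left(9 + 5 - 25 \left(-8\right)\right) 1 = \left(9 + 5 + 200\right) 1 = 214 \cdot 1 = 214$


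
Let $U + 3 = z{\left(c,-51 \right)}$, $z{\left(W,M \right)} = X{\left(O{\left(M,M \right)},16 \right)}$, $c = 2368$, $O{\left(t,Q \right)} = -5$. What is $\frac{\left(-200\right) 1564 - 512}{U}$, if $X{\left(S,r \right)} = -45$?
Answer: $\frac{19582}{3} \approx 6527.3$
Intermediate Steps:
$z{\left(W,M \right)} = -45$
$U = -48$ ($U = -3 - 45 = -48$)
$\frac{\left(-200\right) 1564 - 512}{U} = \frac{\left(-200\right) 1564 - 512}{-48} = \left(-312800 - 512\right) \left(- \frac{1}{48}\right) = \left(-313312\right) \left(- \frac{1}{48}\right) = \frac{19582}{3}$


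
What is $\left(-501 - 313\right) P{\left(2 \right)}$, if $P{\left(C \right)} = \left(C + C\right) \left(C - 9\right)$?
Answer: $22792$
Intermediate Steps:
$P{\left(C \right)} = 2 C \left(-9 + C\right)$ ($P{\left(C \right)} = 2 C \left(C - 9\right) = 2 C \left(-9 + C\right)$)
$\left(-501 - 313\right) P{\left(2 \right)} = \left(-501 - 313\right) 2 \cdot 2 \left(-9 + 2\right) = - 814 \cdot 2 \cdot 2 \left(-7\right) = \left(-814\right) \left(-28\right) = 22792$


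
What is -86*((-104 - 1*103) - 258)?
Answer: 39990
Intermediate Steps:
-86*((-104 - 1*103) - 258) = -86*((-104 - 103) - 258) = -86*(-207 - 258) = -86*(-465) = 39990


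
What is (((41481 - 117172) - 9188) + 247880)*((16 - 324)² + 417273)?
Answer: 83478843137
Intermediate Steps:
(((41481 - 117172) - 9188) + 247880)*((16 - 324)² + 417273) = ((-75691 - 9188) + 247880)*((-308)² + 417273) = (-84879 + 247880)*(94864 + 417273) = 163001*512137 = 83478843137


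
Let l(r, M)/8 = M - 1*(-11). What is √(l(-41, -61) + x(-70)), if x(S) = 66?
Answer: I*√334 ≈ 18.276*I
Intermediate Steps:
l(r, M) = 88 + 8*M (l(r, M) = 8*(M - 1*(-11)) = 8*(M + 11) = 8*(11 + M) = 88 + 8*M)
√(l(-41, -61) + x(-70)) = √((88 + 8*(-61)) + 66) = √((88 - 488) + 66) = √(-400 + 66) = √(-334) = I*√334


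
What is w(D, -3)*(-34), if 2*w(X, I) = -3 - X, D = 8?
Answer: 187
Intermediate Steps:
w(X, I) = -3/2 - X/2 (w(X, I) = (-3 - X)/2 = -3/2 - X/2)
w(D, -3)*(-34) = (-3/2 - ½*8)*(-34) = (-3/2 - 4)*(-34) = -11/2*(-34) = 187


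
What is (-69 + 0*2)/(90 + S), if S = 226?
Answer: -69/316 ≈ -0.21835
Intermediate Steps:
(-69 + 0*2)/(90 + S) = (-69 + 0*2)/(90 + 226) = (-69 + 0)/316 = -69*1/316 = -69/316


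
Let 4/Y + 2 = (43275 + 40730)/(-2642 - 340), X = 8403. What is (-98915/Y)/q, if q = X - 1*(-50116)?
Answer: 8899283635/698014632 ≈ 12.749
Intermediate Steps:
Y = -11928/89969 (Y = 4/(-2 + (43275 + 40730)/(-2642 - 340)) = 4/(-2 + 84005/(-2982)) = 4/(-2 + 84005*(-1/2982)) = 4/(-2 - 84005/2982) = 4/(-89969/2982) = 4*(-2982/89969) = -11928/89969 ≈ -0.13258)
q = 58519 (q = 8403 - 1*(-50116) = 8403 + 50116 = 58519)
(-98915/Y)/q = -98915/(-11928/89969)/58519 = -98915*(-89969/11928)*(1/58519) = (8899283635/11928)*(1/58519) = 8899283635/698014632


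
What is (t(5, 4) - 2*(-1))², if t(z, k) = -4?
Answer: 4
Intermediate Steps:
(t(5, 4) - 2*(-1))² = (-4 - 2*(-1))² = (-4 + 2)² = (-2)² = 4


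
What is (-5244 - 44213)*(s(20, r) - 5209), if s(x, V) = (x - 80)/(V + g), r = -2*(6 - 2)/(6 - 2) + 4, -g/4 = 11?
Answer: 1802856021/7 ≈ 2.5755e+8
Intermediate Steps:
g = -44 (g = -4*11 = -44)
r = 2 (r = -8/4 + 4 = -2*1 + 4 = -2 + 4 = 2)
s(x, V) = (-80 + x)/(-44 + V) (s(x, V) = (x - 80)/(V - 44) = (-80 + x)/(-44 + V))
(-5244 - 44213)*(s(20, r) - 5209) = (-5244 - 44213)*((-80 + 20)/(-44 + 2) - 5209) = -49457*(-60/(-42) - 5209) = -49457*(-1/42*(-60) - 5209) = -49457*(10/7 - 5209) = -49457*(-36453/7) = 1802856021/7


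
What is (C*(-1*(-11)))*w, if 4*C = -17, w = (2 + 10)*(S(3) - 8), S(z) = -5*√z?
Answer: 4488 + 2805*√3 ≈ 9346.4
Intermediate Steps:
w = -96 - 60*√3 (w = (2 + 10)*(-5*√3 - 8) = 12*(-8 - 5*√3) = -96 - 60*√3 ≈ -199.92)
C = -17/4 (C = (¼)*(-17) = -17/4 ≈ -4.2500)
(C*(-1*(-11)))*w = (-(-17)*(-11)/4)*(-96 - 60*√3) = (-17/4*11)*(-96 - 60*√3) = -187*(-96 - 60*√3)/4 = 4488 + 2805*√3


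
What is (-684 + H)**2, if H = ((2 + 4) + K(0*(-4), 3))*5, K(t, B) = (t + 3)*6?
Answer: 318096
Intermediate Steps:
K(t, B) = 18 + 6*t (K(t, B) = (3 + t)*6 = 18 + 6*t)
H = 120 (H = ((2 + 4) + (18 + 6*(0*(-4))))*5 = (6 + (18 + 6*0))*5 = (6 + (18 + 0))*5 = (6 + 18)*5 = 24*5 = 120)
(-684 + H)**2 = (-684 + 120)**2 = (-564)**2 = 318096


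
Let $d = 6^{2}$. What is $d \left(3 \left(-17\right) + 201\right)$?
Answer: $5400$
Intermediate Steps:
$d = 36$
$d \left(3 \left(-17\right) + 201\right) = 36 \left(3 \left(-17\right) + 201\right) = 36 \left(-51 + 201\right) = 36 \cdot 150 = 5400$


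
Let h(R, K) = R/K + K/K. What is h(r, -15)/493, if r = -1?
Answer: 16/7395 ≈ 0.0021636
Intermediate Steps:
h(R, K) = 1 + R/K (h(R, K) = R/K + 1 = 1 + R/K)
h(r, -15)/493 = ((-15 - 1)/(-15))/493 = -1/15*(-16)*(1/493) = (16/15)*(1/493) = 16/7395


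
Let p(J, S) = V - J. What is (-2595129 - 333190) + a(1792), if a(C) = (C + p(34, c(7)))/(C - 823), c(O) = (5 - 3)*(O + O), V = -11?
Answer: -2837539364/969 ≈ -2.9283e+6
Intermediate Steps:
c(O) = 4*O (c(O) = 2*(2*O) = 4*O)
p(J, S) = -11 - J
a(C) = (-45 + C)/(-823 + C) (a(C) = (C + (-11 - 1*34))/(C - 823) = (C + (-11 - 34))/(-823 + C) = (C - 45)/(-823 + C) = (-45 + C)/(-823 + C))
(-2595129 - 333190) + a(1792) = (-2595129 - 333190) + (-45 + 1792)/(-823 + 1792) = -2928319 + 1747/969 = -2837539364/969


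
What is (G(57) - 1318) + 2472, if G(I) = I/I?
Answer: 1155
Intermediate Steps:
G(I) = 1
(G(57) - 1318) + 2472 = (1 - 1318) + 2472 = -1317 + 2472 = 1155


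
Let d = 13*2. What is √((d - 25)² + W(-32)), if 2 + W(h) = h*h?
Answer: √1023 ≈ 31.984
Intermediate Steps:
W(h) = -2 + h² (W(h) = -2 + h*h = -2 + h²)
d = 26
√((d - 25)² + W(-32)) = √((26 - 25)² + (-2 + (-32)²)) = √(1² + (-2 + 1024)) = √(1 + 1022) = √1023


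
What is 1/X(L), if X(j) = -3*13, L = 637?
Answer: -1/39 ≈ -0.025641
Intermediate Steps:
X(j) = -39
1/X(L) = 1/(-39) = -1/39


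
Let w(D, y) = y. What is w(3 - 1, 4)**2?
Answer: 16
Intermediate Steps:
w(3 - 1, 4)**2 = 4**2 = 16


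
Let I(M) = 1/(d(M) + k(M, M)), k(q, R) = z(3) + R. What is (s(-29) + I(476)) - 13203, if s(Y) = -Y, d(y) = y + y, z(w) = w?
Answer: -18851993/1431 ≈ -13174.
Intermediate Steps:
d(y) = 2*y
k(q, R) = 3 + R
I(M) = 1/(3 + 3*M) (I(M) = 1/(2*M + (3 + M)) = 1/(3 + 3*M))
(s(-29) + I(476)) - 13203 = (-1*(-29) + 1/(3*(1 + 476))) - 13203 = (29 + (1/3)/477) - 13203 = (29 + (1/3)*(1/477)) - 13203 = (29 + 1/1431) - 13203 = 41500/1431 - 13203 = -18851993/1431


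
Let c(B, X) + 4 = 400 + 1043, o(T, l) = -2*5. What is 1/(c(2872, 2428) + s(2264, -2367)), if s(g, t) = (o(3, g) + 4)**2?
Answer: 1/1475 ≈ 0.00067797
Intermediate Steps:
o(T, l) = -10
s(g, t) = 36 (s(g, t) = (-10 + 4)**2 = (-6)**2 = 36)
c(B, X) = 1439 (c(B, X) = -4 + (400 + 1043) = -4 + 1443 = 1439)
1/(c(2872, 2428) + s(2264, -2367)) = 1/(1439 + 36) = 1/1475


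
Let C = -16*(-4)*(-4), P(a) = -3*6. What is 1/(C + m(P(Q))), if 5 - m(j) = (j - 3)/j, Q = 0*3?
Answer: -6/1513 ≈ -0.0039656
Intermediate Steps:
Q = 0
P(a) = -18
m(j) = 5 - (-3 + j)/j (m(j) = 5 - (j - 3)/j = 5 - (-3 + j)/j)
C = -256 (C = 64*(-4) = -256)
1/(C + m(P(Q))) = 1/(-256 + (4 + 3/(-18))) = 1/(-256 + (4 + 3*(-1/18))) = 1/(-256 + (4 - ⅙)) = 1/(-256 + 23/6) = 1/(-1513/6) = -6/1513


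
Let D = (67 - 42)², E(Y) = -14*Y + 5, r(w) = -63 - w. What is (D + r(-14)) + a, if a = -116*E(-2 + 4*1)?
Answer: 3244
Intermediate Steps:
E(Y) = 5 - 14*Y
D = 625 (D = 25² = 625)
a = 2668 (a = -116*(5 - 14*(-2 + 4*1)) = -116*(5 - 14*(-2 + 4)) = -116*(5 - 14*2) = -116*(5 - 28) = -116*(-23) = 2668)
(D + r(-14)) + a = (625 + (-63 - 1*(-14))) + 2668 = (625 + (-63 + 14)) + 2668 = (625 - 49) + 2668 = 576 + 2668 = 3244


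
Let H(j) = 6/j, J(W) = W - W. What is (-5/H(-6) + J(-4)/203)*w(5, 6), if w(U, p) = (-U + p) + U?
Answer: 30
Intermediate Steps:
J(W) = 0
w(U, p) = p (w(U, p) = (p - U) + U = p)
(-5/H(-6) + J(-4)/203)*w(5, 6) = (-5/(6/(-6)) + 0/203)*6 = (-5/(6*(-1/6)) + 0*(1/203))*6 = (-5/(-1) + 0)*6 = (-5*(-1) + 0)*6 = (5 + 0)*6 = 5*6 = 30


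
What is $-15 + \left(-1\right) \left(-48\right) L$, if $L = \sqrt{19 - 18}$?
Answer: $33$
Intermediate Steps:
$L = 1$ ($L = \sqrt{1} = 1$)
$-15 + \left(-1\right) \left(-48\right) L = -15 + \left(-1\right) \left(-48\right) 1 = -15 + 48 \cdot 1 = -15 + 48 = 33$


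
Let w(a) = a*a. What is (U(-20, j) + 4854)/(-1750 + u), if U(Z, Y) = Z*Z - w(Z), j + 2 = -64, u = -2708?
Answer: -809/743 ≈ -1.0888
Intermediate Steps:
w(a) = a²
j = -66 (j = -2 - 64 = -66)
U(Z, Y) = 0 (U(Z, Y) = Z*Z - Z² = Z² - Z² = 0)
(U(-20, j) + 4854)/(-1750 + u) = (0 + 4854)/(-1750 - 2708) = 4854/(-4458) = 4854*(-1/4458) = -809/743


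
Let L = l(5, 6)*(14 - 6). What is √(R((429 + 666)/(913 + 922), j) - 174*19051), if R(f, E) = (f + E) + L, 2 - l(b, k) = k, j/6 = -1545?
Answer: I*√447729860891/367 ≈ 1823.2*I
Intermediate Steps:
j = -9270 (j = 6*(-1545) = -9270)
l(b, k) = 2 - k
L = -32 (L = (2 - 1*6)*(14 - 6) = (2 - 6)*8 = -4*8 = -32)
R(f, E) = -32 + E + f (R(f, E) = (f + E) - 32 = (E + f) - 32 = -32 + E + f)
√(R((429 + 666)/(913 + 922), j) - 174*19051) = √((-32 - 9270 + (429 + 666)/(913 + 922)) - 174*19051) = √((-32 - 9270 + 1095/1835) - 3314874) = √((-32 - 9270 + 1095*(1/1835)) - 3314874) = √((-32 - 9270 + 219/367) - 3314874) = √(-3413615/367 - 3314874) = √(-1219972373/367) = I*√447729860891/367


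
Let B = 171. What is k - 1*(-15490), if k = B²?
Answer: 44731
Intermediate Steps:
k = 29241 (k = 171² = 29241)
k - 1*(-15490) = 29241 - 1*(-15490) = 29241 + 15490 = 44731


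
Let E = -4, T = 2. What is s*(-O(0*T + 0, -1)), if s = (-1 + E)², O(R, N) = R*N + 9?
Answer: -225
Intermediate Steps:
O(R, N) = 9 + N*R (O(R, N) = N*R + 9 = 9 + N*R)
s = 25 (s = (-1 - 4)² = (-5)² = 25)
s*(-O(0*T + 0, -1)) = 25*(-(9 - (0*2 + 0))) = 25*(-(9 - (0 + 0))) = 25*(-(9 - 1*0)) = 25*(-(9 + 0)) = 25*(-1*9) = 25*(-9) = -225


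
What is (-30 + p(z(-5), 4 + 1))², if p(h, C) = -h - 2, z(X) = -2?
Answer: 900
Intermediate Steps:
p(h, C) = -2 - h
(-30 + p(z(-5), 4 + 1))² = (-30 + (-2 - 1*(-2)))² = (-30 + (-2 + 2))² = (-30 + 0)² = (-30)² = 900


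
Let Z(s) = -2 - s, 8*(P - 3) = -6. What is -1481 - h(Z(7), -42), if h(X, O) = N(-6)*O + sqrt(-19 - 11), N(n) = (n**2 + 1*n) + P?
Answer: -253/2 - I*sqrt(30) ≈ -126.5 - 5.4772*I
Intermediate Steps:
P = 9/4 (P = 3 + (1/8)*(-6) = 3 - 3/4 = 9/4 ≈ 2.2500)
N(n) = 9/4 + n + n**2 (N(n) = (n**2 + 1*n) + 9/4 = (n**2 + n) + 9/4 = (n + n**2) + 9/4 = 9/4 + n + n**2)
h(X, O) = 129*O/4 + I*sqrt(30) (h(X, O) = (9/4 - 6 + (-6)**2)*O + sqrt(-19 - 11) = (9/4 - 6 + 36)*O + sqrt(-30) = 129*O/4 + I*sqrt(30))
-1481 - h(Z(7), -42) = -1481 - ((129/4)*(-42) + I*sqrt(30)) = -1481 - (-2709/2 + I*sqrt(30)) = -1481 + (2709/2 - I*sqrt(30)) = -253/2 - I*sqrt(30)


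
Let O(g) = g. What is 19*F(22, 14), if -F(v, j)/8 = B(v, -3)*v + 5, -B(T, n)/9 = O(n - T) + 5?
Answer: -602680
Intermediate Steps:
B(T, n) = -45 - 9*n + 9*T (B(T, n) = -9*((n - T) + 5) = -9*(5 + n - T) = -45 - 9*n + 9*T)
F(v, j) = -40 - 8*v*(-18 + 9*v) (F(v, j) = -8*((-45 - 9*(-3) + 9*v)*v + 5) = -8*((-45 + 27 + 9*v)*v + 5) = -8*((-18 + 9*v)*v + 5) = -8*(v*(-18 + 9*v) + 5) = -8*(5 + v*(-18 + 9*v)) = -40 - 8*v*(-18 + 9*v))
19*F(22, 14) = 19*(-40 - 72*22² + 144*22) = 19*(-40 - 72*484 + 3168) = 19*(-40 - 34848 + 3168) = 19*(-31720) = -602680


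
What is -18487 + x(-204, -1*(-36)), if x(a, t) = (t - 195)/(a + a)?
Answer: -2514179/136 ≈ -18487.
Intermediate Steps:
x(a, t) = (-195 + t)/(2*a) (x(a, t) = (-195 + t)/((2*a)) = (-195 + t)*(1/(2*a)) = (-195 + t)/(2*a))
-18487 + x(-204, -1*(-36)) = -18487 + (½)*(-195 - 1*(-36))/(-204) = -18487 + (½)*(-1/204)*(-195 + 36) = -18487 + (½)*(-1/204)*(-159) = -18487 + 53/136 = -2514179/136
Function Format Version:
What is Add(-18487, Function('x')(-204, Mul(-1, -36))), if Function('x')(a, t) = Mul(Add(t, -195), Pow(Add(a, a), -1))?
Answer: Rational(-2514179, 136) ≈ -18487.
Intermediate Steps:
Function('x')(a, t) = Mul(Rational(1, 2), Pow(a, -1), Add(-195, t)) (Function('x')(a, t) = Mul(Add(-195, t), Pow(Mul(2, a), -1)) = Mul(Add(-195, t), Mul(Rational(1, 2), Pow(a, -1))) = Mul(Rational(1, 2), Pow(a, -1), Add(-195, t)))
Add(-18487, Function('x')(-204, Mul(-1, -36))) = Add(-18487, Mul(Rational(1, 2), Pow(-204, -1), Add(-195, Mul(-1, -36)))) = Add(-18487, Mul(Rational(1, 2), Rational(-1, 204), Add(-195, 36))) = Add(-18487, Mul(Rational(1, 2), Rational(-1, 204), -159)) = Add(-18487, Rational(53, 136)) = Rational(-2514179, 136)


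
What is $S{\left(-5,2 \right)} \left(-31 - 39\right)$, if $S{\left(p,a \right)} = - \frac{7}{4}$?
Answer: $\frac{245}{2} \approx 122.5$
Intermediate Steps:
$S{\left(p,a \right)} = - \frac{7}{4}$ ($S{\left(p,a \right)} = \left(-7\right) \frac{1}{4} = - \frac{7}{4}$)
$S{\left(-5,2 \right)} \left(-31 - 39\right) = - \frac{7 \left(-31 - 39\right)}{4} = \left(- \frac{7}{4}\right) \left(-70\right) = \frac{245}{2}$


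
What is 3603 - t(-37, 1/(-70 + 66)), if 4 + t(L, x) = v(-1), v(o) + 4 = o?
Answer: 3612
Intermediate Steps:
v(o) = -4 + o
t(L, x) = -9 (t(L, x) = -4 + (-4 - 1) = -4 - 5 = -9)
3603 - t(-37, 1/(-70 + 66)) = 3603 - 1*(-9) = 3603 + 9 = 3612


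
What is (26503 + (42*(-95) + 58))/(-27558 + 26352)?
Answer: -22571/1206 ≈ -18.716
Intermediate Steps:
(26503 + (42*(-95) + 58))/(-27558 + 26352) = (26503 + (-3990 + 58))/(-1206) = (26503 - 3932)*(-1/1206) = 22571*(-1/1206) = -22571/1206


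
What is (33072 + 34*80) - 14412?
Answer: 21380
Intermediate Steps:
(33072 + 34*80) - 14412 = (33072 + 2720) - 14412 = 35792 - 14412 = 21380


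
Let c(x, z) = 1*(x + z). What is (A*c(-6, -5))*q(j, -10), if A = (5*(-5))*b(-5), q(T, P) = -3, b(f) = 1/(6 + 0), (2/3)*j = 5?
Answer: -275/2 ≈ -137.50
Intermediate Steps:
j = 15/2 (j = (3/2)*5 = 15/2 ≈ 7.5000)
b(f) = ⅙ (b(f) = 1/6 = ⅙)
c(x, z) = x + z
A = -25/6 (A = (5*(-5))*(⅙) = -25*⅙ = -25/6 ≈ -4.1667)
(A*c(-6, -5))*q(j, -10) = -25*(-6 - 5)/6*(-3) = -25/6*(-11)*(-3) = (275/6)*(-3) = -275/2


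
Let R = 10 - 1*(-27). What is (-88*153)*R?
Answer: -498168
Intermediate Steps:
R = 37 (R = 10 + 27 = 37)
(-88*153)*R = -88*153*37 = -13464*37 = -498168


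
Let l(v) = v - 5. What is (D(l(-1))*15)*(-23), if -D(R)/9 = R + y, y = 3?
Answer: -9315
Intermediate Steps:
l(v) = -5 + v
D(R) = -27 - 9*R (D(R) = -9*(R + 3) = -9*(3 + R) = -27 - 9*R)
(D(l(-1))*15)*(-23) = ((-27 - 9*(-5 - 1))*15)*(-23) = ((-27 - 9*(-6))*15)*(-23) = ((-27 + 54)*15)*(-23) = (27*15)*(-23) = 405*(-23) = -9315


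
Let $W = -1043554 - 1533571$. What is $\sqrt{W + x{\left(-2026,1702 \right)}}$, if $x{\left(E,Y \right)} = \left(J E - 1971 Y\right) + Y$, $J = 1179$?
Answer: $i \sqrt{8318719} \approx 2884.2 i$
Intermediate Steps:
$x{\left(E,Y \right)} = - 1970 Y + 1179 E$ ($x{\left(E,Y \right)} = \left(1179 E - 1971 Y\right) + Y = \left(- 1971 Y + 1179 E\right) + Y = - 1970 Y + 1179 E$)
$W = -2577125$ ($W = -1043554 - 1533571 = -2577125$)
$\sqrt{W + x{\left(-2026,1702 \right)}} = \sqrt{-2577125 + \left(\left(-1970\right) 1702 + 1179 \left(-2026\right)\right)} = \sqrt{-2577125 - 5741594} = \sqrt{-8318719} = i \sqrt{8318719}$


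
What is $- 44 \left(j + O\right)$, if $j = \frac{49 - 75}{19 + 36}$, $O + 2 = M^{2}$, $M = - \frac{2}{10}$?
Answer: $\frac{2676}{25} \approx 107.04$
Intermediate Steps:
$M = - \frac{1}{5}$ ($M = \left(-2\right) \frac{1}{10} = - \frac{1}{5} \approx -0.2$)
$O = - \frac{49}{25}$ ($O = -2 + \left(- \frac{1}{5}\right)^{2} = -2 + \frac{1}{25} = - \frac{49}{25} \approx -1.96$)
$j = - \frac{26}{55} \approx -0.47273$
$- 44 \left(j + O\right) = - 44 \left(- \frac{26}{55} - \frac{49}{25}\right) = \left(-44\right) \left(- \frac{669}{275}\right) = \frac{2676}{25}$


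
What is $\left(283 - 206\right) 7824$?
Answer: $602448$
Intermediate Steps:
$\left(283 - 206\right) 7824 = 77 \cdot 7824 = 602448$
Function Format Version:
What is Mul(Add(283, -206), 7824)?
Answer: 602448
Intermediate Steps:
Mul(Add(283, -206), 7824) = Mul(77, 7824) = 602448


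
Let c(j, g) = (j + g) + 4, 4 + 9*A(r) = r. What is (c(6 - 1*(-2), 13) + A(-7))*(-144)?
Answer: -3424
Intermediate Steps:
A(r) = -4/9 + r/9
c(j, g) = 4 + g + j (c(j, g) = (g + j) + 4 = 4 + g + j)
(c(6 - 1*(-2), 13) + A(-7))*(-144) = ((4 + 13 + (6 - 1*(-2))) + (-4/9 + (⅑)*(-7)))*(-144) = ((4 + 13 + (6 + 2)) + (-4/9 - 7/9))*(-144) = ((4 + 13 + 8) - 11/9)*(-144) = (25 - 11/9)*(-144) = (214/9)*(-144) = -3424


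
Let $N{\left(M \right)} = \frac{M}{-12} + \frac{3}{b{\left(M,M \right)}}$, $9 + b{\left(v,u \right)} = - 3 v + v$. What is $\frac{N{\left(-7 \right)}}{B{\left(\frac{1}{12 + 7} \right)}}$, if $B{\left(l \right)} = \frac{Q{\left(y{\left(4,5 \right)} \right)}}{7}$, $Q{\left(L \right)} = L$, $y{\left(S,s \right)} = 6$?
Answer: $\frac{497}{360} \approx 1.3806$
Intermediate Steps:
$b{\left(v,u \right)} = -9 - 2 v$ ($b{\left(v,u \right)} = -9 + \left(- 3 v + v\right) = -9 - 2 v$)
$B{\left(l \right)} = \frac{6}{7}$
$N{\left(M \right)} = \frac{3}{-9 - 2 M} - \frac{M}{12}$ ($N{\left(M \right)} = \frac{M}{-12} + \frac{3}{-9 - 2 M} = M \left(- \frac{1}{12}\right) + \frac{3}{-9 - 2 M} = - \frac{M}{12} + \frac{3}{-9 - 2 M} = \frac{3}{-9 - 2 M} - \frac{M}{12}$)
$\frac{N{\left(-7 \right)}}{B{\left(\frac{1}{12 + 7} \right)}} = \frac{\frac{1}{12} \frac{1}{9 + 2 \left(-7\right)} \left(-36 - - 7 \left(9 + 2 \left(-7\right)\right)\right)}{\frac{6}{7}} = \frac{-36 - - 7 \left(9 - 14\right)}{12 \left(9 - 14\right)} \frac{7}{6} = \frac{-36 - \left(-7\right) \left(-5\right)}{12 \left(-5\right)} \frac{7}{6} = \frac{1}{12} \left(- \frac{1}{5}\right) \left(-36 - 35\right) \frac{7}{6} = \frac{1}{12} \left(- \frac{1}{5}\right) \left(-71\right) \frac{7}{6} = \frac{71}{60} \cdot \frac{7}{6} = \frac{497}{360}$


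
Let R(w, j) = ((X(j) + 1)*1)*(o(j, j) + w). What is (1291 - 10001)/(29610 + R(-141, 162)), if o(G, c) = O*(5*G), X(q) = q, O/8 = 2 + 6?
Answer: -8710/8456547 ≈ -0.0010300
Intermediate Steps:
O = 64 (O = 8*(2 + 6) = 8*8 = 64)
o(G, c) = 320*G (o(G, c) = 64*(5*G) = 320*G)
R(w, j) = (1 + j)*(w + 320*j) (R(w, j) = ((j + 1)*1)*(320*j + w) = ((1 + j)*1)*(w + 320*j) = (1 + j)*(w + 320*j))
(1291 - 10001)/(29610 + R(-141, 162)) = (1291 - 10001)/(29610 + (-141 + 320*162 + 320*162² + 162*(-141))) = -8710/(29610 + (-141 + 51840 + 320*26244 - 22842)) = -8710/(29610 + (-141 + 51840 + 8398080 - 22842)) = -8710/(29610 + 8426937) = -8710/8456547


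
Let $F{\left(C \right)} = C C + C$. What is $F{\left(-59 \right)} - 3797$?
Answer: $-375$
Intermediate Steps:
$F{\left(C \right)} = C + C^{2}$ ($F{\left(C \right)} = C^{2} + C = C + C^{2}$)
$F{\left(-59 \right)} - 3797 = - 59 \left(1 - 59\right) - 3797 = \left(-59\right) \left(-58\right) - 3797 = 3422 - 3797 = -375$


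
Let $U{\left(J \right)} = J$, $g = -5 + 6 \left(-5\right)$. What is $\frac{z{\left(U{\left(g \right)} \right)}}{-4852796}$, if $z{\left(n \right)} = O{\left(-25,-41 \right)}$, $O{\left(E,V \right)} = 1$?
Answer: $- \frac{1}{4852796} \approx -2.0607 \cdot 10^{-7}$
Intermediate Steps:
$g = -35$ ($g = -5 - 30 = -35$)
$z{\left(n \right)} = 1$
$\frac{z{\left(U{\left(g \right)} \right)}}{-4852796} = 1 \frac{1}{-4852796} = 1 \left(- \frac{1}{4852796}\right) = - \frac{1}{4852796}$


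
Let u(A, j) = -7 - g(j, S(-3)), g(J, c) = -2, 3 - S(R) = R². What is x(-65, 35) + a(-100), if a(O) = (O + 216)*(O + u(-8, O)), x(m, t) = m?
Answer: -12245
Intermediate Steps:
S(R) = 3 - R²
u(A, j) = -5 (u(A, j) = -7 - 1*(-2) = -7 + 2 = -5)
a(O) = (-5 + O)*(216 + O) (a(O) = (O + 216)*(O - 5) = (216 + O)*(-5 + O) = (-5 + O)*(216 + O))
x(-65, 35) + a(-100) = -65 + (-1080 + (-100)² + 211*(-100)) = -65 + (-1080 + 10000 - 21100) = -65 - 12180 = -12245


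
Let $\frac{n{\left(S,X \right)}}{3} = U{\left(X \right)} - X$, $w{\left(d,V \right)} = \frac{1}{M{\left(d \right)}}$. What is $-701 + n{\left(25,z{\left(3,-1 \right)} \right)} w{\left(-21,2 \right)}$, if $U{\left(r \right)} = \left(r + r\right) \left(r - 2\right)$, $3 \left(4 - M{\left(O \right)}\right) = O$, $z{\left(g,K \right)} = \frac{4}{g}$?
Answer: $- \frac{23161}{33} \approx -701.85$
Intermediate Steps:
$M{\left(O \right)} = 4 - \frac{O}{3}$
$U{\left(r \right)} = 2 r \left(-2 + r\right)$
$w{\left(d,V \right)} = \frac{1}{4 - \frac{d}{3}}$
$n{\left(S,X \right)} = - 3 X + 6 X \left(-2 + X\right)$ ($n{\left(S,X \right)} = 3 \left(2 X \left(-2 + X\right) - X\right) = 3 \left(- X + 2 X \left(-2 + X\right)\right) = - 3 X + 6 X \left(-2 + X\right)$)
$-701 + n{\left(25,z{\left(3,-1 \right)} \right)} w{\left(-21,2 \right)} = -701 + 3 \cdot \frac{4}{3} \left(-5 + 2 \cdot \frac{4}{3}\right) \left(- \frac{3}{-12 - 21}\right) = -701 + 3 \cdot 4 \cdot \frac{1}{3} \left(-5 + 2 \cdot 4 \cdot \frac{1}{3}\right) \left(- \frac{3}{-33}\right) = -701 + 3 \cdot \frac{4}{3} \left(-5 + 2 \cdot \frac{4}{3}\right) \left(\left(-3\right) \left(- \frac{1}{33}\right)\right) = -701 + 3 \cdot \frac{4}{3} \left(-5 + \frac{8}{3}\right) \frac{1}{11} = -701 + 3 \cdot \frac{4}{3} \left(- \frac{7}{3}\right) \frac{1}{11} = -701 - \frac{28}{33} = - \frac{23161}{33}$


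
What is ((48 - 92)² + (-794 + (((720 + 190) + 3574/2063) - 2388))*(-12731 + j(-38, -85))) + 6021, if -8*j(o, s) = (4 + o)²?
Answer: 60319617822/2063 ≈ 2.9239e+7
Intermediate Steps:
j(o, s) = -(4 + o)²/8
((48 - 92)² + (-794 + (((720 + 190) + 3574/2063) - 2388))*(-12731 + j(-38, -85))) + 6021 = ((48 - 92)² + (-794 + (((720 + 190) + 3574/2063) - 2388))*(-12731 - (4 - 38)²/8)) + 6021 = ((-44)² + (-794 + ((910 + 3574*(1/2063)) - 2388))*(-12731 - ⅛*(-34)²)) + 6021 = (1936 + (-794 + ((910 + 3574/2063) - 2388))*(-12731 - ⅛*1156)) + 6021 = (1936 + (-794 + (1880904/2063 - 2388))*(-12731 - 289/2)) + 6021 = (1936 + (-794 - 3045540/2063)*(-25751/2)) + 6021 = (1936 - 4683562/2063*(-25751/2)) + 6021 = (1936 + 60303202531/2063) + 6021 = 60307196499/2063 + 6021 = 60319617822/2063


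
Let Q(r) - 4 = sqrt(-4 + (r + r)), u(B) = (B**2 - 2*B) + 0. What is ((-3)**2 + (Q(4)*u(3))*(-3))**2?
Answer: 2025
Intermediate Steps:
u(B) = B**2 - 2*B
Q(r) = 4 + sqrt(-4 + 2*r) (Q(r) = 4 + sqrt(-4 + (r + r)) = 4 + sqrt(-4 + 2*r))
((-3)**2 + (Q(4)*u(3))*(-3))**2 = ((-3)**2 + ((4 + sqrt(-4 + 2*4))*(3*(-2 + 3)))*(-3))**2 = (9 + ((4 + sqrt(-4 + 8))*(3*1))*(-3))**2 = (9 + ((4 + sqrt(4))*3)*(-3))**2 = (9 + ((4 + 2)*3)*(-3))**2 = (9 + (6*3)*(-3))**2 = (9 + 18*(-3))**2 = (9 - 54)**2 = (-45)**2 = 2025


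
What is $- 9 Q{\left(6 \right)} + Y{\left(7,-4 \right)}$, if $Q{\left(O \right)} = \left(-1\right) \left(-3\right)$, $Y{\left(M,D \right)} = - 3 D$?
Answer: $-15$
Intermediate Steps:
$Q{\left(O \right)} = 3$
$- 9 Q{\left(6 \right)} + Y{\left(7,-4 \right)} = \left(-9\right) 3 - -12 = -27 + 12 = -15$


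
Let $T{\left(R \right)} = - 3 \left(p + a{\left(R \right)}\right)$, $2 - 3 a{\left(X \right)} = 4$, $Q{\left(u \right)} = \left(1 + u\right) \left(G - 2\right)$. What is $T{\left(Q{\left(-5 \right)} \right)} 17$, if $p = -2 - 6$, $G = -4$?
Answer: $442$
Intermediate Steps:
$p = -8$ ($p = -2 - 6 = -8$)
$Q{\left(u \right)} = -6 - 6 u$ ($Q{\left(u \right)} = \left(1 + u\right) \left(-4 - 2\right) = \left(1 + u\right) \left(-6\right) = -6 - 6 u$)
$a{\left(X \right)} = - \frac{2}{3}$ ($a{\left(X \right)} = \frac{2}{3} - \frac{4}{3} = - \frac{2}{3}$)
$T{\left(R \right)} = 26$ ($T{\left(R \right)} = - 3 \left(-8 - \frac{2}{3}\right) = \left(-3\right) \left(- \frac{26}{3}\right) = 26$)
$T{\left(Q{\left(-5 \right)} \right)} 17 = 26 \cdot 17 = 442$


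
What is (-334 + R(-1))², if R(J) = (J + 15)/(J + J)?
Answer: 116281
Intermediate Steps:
R(J) = (15 + J)/(2*J) (R(J) = (15 + J)/((2*J)) = (15 + J)*(1/(2*J)) = (15 + J)/(2*J))
(-334 + R(-1))² = (-334 + (½)*(15 - 1)/(-1))² = (-334 + (½)*(-1)*14)² = (-334 - 7)² = (-341)² = 116281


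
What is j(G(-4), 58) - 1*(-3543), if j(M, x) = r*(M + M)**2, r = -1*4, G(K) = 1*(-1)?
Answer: 3527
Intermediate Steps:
G(K) = -1
r = -4
j(M, x) = -16*M**2 (j(M, x) = -4*(M + M)**2 = -4*4*M**2 = -16*M**2)
j(G(-4), 58) - 1*(-3543) = -16*(-1)**2 - 1*(-3543) = -16*1 + 3543 = -16 + 3543 = 3527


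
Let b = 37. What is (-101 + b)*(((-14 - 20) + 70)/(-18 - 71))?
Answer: 2304/89 ≈ 25.888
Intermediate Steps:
(-101 + b)*(((-14 - 20) + 70)/(-18 - 71)) = (-101 + 37)*(((-14 - 20) + 70)/(-18 - 71)) = -64*(-34 + 70)/(-89) = -2304*(-1)/89 = -64*(-36/89) = 2304/89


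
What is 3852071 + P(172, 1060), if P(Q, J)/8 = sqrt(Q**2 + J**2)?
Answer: 3852071 + 32*sqrt(72074) ≈ 3.8607e+6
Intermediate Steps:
P(Q, J) = 8*sqrt(J**2 + Q**2) (P(Q, J) = 8*sqrt(Q**2 + J**2) = 8*sqrt(J**2 + Q**2))
3852071 + P(172, 1060) = 3852071 + 8*sqrt(1060**2 + 172**2) = 3852071 + 8*sqrt(1123600 + 29584) = 3852071 + 8*sqrt(1153184) = 3852071 + 8*(4*sqrt(72074)) = 3852071 + 32*sqrt(72074)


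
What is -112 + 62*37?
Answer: 2182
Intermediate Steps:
-112 + 62*37 = -112 + 2294 = 2182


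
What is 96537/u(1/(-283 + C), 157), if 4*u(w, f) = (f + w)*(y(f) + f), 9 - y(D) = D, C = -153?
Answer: 56120176/205353 ≈ 273.29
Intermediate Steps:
y(D) = 9 - D
u(w, f) = 9*f/4 + 9*w/4 (u(w, f) = ((f + w)*((9 - f) + f))/4 = ((f + w)*9)/4 = (9*f + 9*w)/4 = 9*f/4 + 9*w/4)
96537/u(1/(-283 + C), 157) = 96537/((9/4)*157 + 9/(4*(-283 - 153))) = 96537/(1413/4 + (9/4)/(-436)) = 96537/(1413/4 + (9/4)*(-1/436)) = 96537/(1413/4 - 9/1744) = 96537/(616059/1744) = 96537*(1744/616059) = 56120176/205353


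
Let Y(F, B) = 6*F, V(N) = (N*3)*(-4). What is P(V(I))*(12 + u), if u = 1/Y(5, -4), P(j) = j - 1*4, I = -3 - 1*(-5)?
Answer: -5054/15 ≈ -336.93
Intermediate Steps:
I = 2 (I = -3 + 5 = 2)
V(N) = -12*N (V(N) = (3*N)*(-4) = -12*N)
P(j) = -4 + j (P(j) = j - 4 = -4 + j)
u = 1/30 (u = 1/(6*5) = 1/30 ≈ 0.033333)
P(V(I))*(12 + u) = (-4 - 12*2)*(12 + 1/30) = (-4 - 24)*(361/30) = -28*361/30 = -5054/15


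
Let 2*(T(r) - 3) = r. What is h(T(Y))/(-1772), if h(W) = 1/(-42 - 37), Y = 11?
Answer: 1/139988 ≈ 7.1435e-6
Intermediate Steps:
T(r) = 3 + r/2
h(W) = -1/79 (h(W) = 1/(-79) = -1/79)
h(T(Y))/(-1772) = -1/79/(-1772) = -1/79*(-1/1772) = 1/139988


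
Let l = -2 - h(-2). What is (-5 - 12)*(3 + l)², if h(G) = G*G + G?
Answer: -17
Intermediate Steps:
h(G) = G + G² (h(G) = G² + G = G + G²)
l = -4 (l = -2 - (-2)*(1 - 2) = -2 - (-2)*(-1) = -2 - 1*2 = -2 - 2 = -4)
(-5 - 12)*(3 + l)² = (-5 - 12)*(3 - 4)² = -17*(-1)² = -17*1 = -17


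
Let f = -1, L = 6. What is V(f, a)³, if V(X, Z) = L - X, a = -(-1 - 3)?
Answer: 343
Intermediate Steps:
a = 4 (a = -1*(-4) = 4)
V(X, Z) = 6 - X
V(f, a)³ = (6 - 1*(-1))³ = (6 + 1)³ = 7³ = 343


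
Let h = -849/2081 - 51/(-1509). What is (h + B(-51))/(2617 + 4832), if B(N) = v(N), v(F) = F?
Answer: -53775563/7797188607 ≈ -0.0068968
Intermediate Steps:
h = -391670/1046743 (h = -849*1/2081 - 51*(-1/1509) = -849/2081 + 17/503 = -391670/1046743 ≈ -0.37418)
B(N) = N
(h + B(-51))/(2617 + 4832) = (-391670/1046743 - 51)/(2617 + 4832) = -53775563/1046743/7449 = -53775563/1046743*1/7449 = -53775563/7797188607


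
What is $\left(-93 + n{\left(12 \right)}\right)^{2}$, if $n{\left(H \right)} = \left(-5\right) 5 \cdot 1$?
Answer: $13924$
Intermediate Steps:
$n{\left(H \right)} = -25$ ($n{\left(H \right)} = \left(-25\right) 1 = -25$)
$\left(-93 + n{\left(12 \right)}\right)^{2} = \left(-93 - 25\right)^{2} = \left(-118\right)^{2} = 13924$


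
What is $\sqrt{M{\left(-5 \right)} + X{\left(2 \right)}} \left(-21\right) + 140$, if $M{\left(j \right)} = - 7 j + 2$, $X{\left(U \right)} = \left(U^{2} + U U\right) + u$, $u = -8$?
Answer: $140 - 21 \sqrt{37} \approx 12.262$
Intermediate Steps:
$X{\left(U \right)} = -8 + 2 U^{2}$ ($X{\left(U \right)} = \left(U^{2} + U U\right) - 8 = \left(U^{2} + U^{2}\right) - 8 = 2 U^{2} - 8 = -8 + 2 U^{2}$)
$M{\left(j \right)} = 2 - 7 j$
$\sqrt{M{\left(-5 \right)} + X{\left(2 \right)}} \left(-21\right) + 140 = \sqrt{\left(2 - -35\right) - \left(8 - 2 \cdot 2^{2}\right)} \left(-21\right) + 140 = \sqrt{\left(2 + 35\right) + \left(-8 + 2 \cdot 4\right)} \left(-21\right) + 140 = \sqrt{37 + \left(-8 + 8\right)} \left(-21\right) + 140 = \sqrt{37 + 0} \left(-21\right) + 140 = \sqrt{37} \left(-21\right) + 140 = - 21 \sqrt{37} + 140 = 140 - 21 \sqrt{37}$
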